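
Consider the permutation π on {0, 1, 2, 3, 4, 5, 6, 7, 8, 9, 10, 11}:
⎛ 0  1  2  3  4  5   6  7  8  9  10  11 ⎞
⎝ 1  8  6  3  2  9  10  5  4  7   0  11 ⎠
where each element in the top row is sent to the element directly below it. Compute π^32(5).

Tracing 5 → 9 → … returns to 5 after 3 steps, so 5 lies in a 3-cycle (5 9 7).
Powers repeat with period 3 on this cycle, and 32 mod 3 = 2, so π^32(5) = π^2(5).
Stepping 2 places around the cycle: 5 → 9 → 7.

7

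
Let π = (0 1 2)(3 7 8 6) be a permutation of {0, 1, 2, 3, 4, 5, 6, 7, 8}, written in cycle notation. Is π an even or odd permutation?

The cycle lengths are 4, 3, 1, 1.
A cycle of length ℓ contributes ℓ−1 transpositions, so π is a product of 3 + 2 = 5 transpositions — odd.

odd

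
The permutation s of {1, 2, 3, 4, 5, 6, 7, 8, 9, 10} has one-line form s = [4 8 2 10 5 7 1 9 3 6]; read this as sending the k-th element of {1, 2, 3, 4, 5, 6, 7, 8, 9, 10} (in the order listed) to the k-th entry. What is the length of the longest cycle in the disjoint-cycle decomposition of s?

Decomposing into disjoint cycles gives (1 4 10 6 7)(2 8 9 3); the longest has length 5.

5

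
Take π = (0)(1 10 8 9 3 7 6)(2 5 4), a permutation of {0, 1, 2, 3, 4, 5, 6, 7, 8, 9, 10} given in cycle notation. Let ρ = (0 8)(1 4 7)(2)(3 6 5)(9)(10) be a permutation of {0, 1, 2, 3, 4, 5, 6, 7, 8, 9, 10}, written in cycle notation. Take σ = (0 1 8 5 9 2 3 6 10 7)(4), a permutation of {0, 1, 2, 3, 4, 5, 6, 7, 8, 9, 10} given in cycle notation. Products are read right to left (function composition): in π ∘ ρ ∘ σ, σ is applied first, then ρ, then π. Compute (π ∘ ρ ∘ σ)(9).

Chase 9: σ(9) = 2; ρ(2) = 2; π(2) = 5. Hence (π ∘ ρ ∘ σ)(9) = 5.

5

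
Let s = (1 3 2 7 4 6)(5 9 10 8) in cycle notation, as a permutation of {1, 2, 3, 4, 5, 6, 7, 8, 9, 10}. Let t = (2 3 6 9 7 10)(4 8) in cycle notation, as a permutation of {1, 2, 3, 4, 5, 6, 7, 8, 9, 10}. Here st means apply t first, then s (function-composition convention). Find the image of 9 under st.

(st)(9) = s(t(9)). t(9) = 7, then s(7) = 4. So (st)(9) = 4.

4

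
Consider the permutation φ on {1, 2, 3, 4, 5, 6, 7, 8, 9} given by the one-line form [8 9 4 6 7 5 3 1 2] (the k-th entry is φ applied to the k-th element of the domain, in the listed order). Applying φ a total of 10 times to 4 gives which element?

4

Tracing 4 → 6 → … returns to 4 after 5 steps, so 4 lies in a 5-cycle (3, 4, 6, 5, 7).
Since the cycle has length 5, φ^10 acts on it the same as φ^0 (10 mod 5 = 0).
So φ^10(4) = 4.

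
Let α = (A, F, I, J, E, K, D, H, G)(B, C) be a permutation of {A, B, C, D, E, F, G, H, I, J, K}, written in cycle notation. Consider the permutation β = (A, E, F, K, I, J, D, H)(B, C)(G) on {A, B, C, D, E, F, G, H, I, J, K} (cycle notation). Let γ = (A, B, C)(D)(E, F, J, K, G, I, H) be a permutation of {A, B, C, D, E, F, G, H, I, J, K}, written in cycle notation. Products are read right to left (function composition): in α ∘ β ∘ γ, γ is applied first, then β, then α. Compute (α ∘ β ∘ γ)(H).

(α ∘ β ∘ γ)(H) = α(β(γ(H))). γ(H) = E, then β(E) = F, then α(F) = I, so the result is I.

I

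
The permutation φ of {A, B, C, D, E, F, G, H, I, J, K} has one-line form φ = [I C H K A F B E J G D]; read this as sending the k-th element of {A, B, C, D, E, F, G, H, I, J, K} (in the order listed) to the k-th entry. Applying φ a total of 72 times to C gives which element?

C

Tracing C → H → … returns to C after 8 steps, so C lies in an 8-cycle (A I J G B C H E).
On an 8-cycle, φ^8 is the identity, so φ^72 = φ^0 there (72 ≡ 0 mod 8).
So φ^72(C) = C.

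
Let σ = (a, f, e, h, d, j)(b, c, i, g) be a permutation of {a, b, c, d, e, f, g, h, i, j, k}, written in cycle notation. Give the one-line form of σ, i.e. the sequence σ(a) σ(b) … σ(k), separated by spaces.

Image by image: a→f, b→c, c→i, d→j, e→h, f→e, g→b, h→d, i→g, j→a, k→k.
Listing these in domain order gives f c i j h e b d g a k.

f c i j h e b d g a k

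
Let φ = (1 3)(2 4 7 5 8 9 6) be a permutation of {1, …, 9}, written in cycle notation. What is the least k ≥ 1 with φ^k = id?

14

The cycle type of φ is (7, 2).
Since disjoint cycles commute, ord(φ) = lcm(7, 2) = 14.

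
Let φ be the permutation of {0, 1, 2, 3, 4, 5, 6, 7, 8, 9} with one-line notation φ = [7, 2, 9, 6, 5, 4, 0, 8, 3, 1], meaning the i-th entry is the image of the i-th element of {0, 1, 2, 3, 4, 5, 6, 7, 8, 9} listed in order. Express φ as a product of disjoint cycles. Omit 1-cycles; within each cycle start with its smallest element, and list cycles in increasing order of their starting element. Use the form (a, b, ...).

(0, 7, 8, 3, 6)(1, 2, 9)(4, 5)

Start at 0 and follow images: 0 → 7 → 8 → 3 → 6 → 0, giving the cycle (0, 7, 8, 3, 6).
Repeating from the next unused element and collecting all non-trivial cycles gives (0, 7, 8, 3, 6)(1, 2, 9)(4, 5).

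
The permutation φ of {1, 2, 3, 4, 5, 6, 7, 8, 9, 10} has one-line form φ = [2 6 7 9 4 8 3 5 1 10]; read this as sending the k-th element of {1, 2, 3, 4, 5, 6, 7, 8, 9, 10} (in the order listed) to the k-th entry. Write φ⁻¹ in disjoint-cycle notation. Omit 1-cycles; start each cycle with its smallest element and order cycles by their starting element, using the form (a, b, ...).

First write φ in disjoint cycles: (1, 2, 6, 8, 5, 4, 9)(3, 7).
Reversing each cycle (and rotating so the smallest element leads) gives φ⁻¹ = (1, 9, 4, 5, 8, 6, 2)(3, 7).

(1, 9, 4, 5, 8, 6, 2)(3, 7)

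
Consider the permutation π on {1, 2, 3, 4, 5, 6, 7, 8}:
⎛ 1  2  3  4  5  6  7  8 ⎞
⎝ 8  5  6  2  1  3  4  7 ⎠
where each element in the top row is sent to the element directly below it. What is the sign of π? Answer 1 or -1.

1

In disjoint-cycle form the cycle lengths are 6, 2.
A cycle is odd iff its length is even; π has 2 even-length cycles, so sgn(π) = (−1)^2 and π is even.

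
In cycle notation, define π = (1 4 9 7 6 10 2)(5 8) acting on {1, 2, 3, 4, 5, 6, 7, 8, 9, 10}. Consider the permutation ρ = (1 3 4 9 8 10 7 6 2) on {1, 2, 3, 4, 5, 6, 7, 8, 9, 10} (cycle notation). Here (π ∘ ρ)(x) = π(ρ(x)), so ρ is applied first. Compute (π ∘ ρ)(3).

(π ∘ ρ)(3) = π(ρ(3)). ρ(3) = 4, then π(4) = 9. So (π ∘ ρ)(3) = 9.

9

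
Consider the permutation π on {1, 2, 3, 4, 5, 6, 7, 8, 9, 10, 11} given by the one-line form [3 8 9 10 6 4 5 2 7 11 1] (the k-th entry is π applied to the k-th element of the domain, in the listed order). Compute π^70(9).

Tracing 9 → 7 → … returns to 9 after 9 steps, so 9 lies in a 9-cycle (1, 3, 9, 7, 5, 6, 4, 10, 11).
Powers repeat with period 9 on this cycle, and 70 mod 9 = 7, so π^70(9) = π^7(9).
Stepping 7 places around the cycle: 9 → 7 → 5 → 6 → 4 → 10 → 11 → 1.

1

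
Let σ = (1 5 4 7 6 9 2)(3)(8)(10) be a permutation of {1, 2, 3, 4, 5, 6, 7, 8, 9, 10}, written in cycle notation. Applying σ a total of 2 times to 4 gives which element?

4 lies in the 7-cycle (1 5 4 7 6 9 2).
Advancing 2 steps from 4: 4 → 7 → 6.

6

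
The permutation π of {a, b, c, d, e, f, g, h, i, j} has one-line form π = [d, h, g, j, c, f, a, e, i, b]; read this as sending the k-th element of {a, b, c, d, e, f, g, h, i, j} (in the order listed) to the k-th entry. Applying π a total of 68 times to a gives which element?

Tracing a → d → … returns to a after 8 steps, so a lies in an 8-cycle (a d j b h e c g).
On an 8-cycle, π^8 is the identity, so π^68 = π^4 there (68 ≡ 4 mod 8).
Stepping 4 places around the cycle: a → d → j → b → h.

h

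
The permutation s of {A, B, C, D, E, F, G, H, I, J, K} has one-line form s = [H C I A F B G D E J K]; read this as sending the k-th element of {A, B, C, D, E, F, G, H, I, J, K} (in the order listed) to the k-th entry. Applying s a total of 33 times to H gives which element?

Tracing H → D → … returns to H after 3 steps, so H lies in a 3-cycle (A, H, D).
Since the cycle has length 3, s^33 acts on it the same as s^0 (33 mod 3 = 0).
So s^33(H) = H.

H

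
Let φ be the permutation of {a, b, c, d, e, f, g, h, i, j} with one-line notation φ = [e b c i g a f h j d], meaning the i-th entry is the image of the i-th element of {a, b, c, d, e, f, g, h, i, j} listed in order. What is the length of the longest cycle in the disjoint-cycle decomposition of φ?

Decomposing into disjoint cycles gives (a e g f)(d i j); the longest has length 4.

4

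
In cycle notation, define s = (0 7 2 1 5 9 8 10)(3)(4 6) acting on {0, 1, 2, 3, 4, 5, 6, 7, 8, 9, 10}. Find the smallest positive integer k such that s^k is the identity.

The cycle type of s is (8, 2, 1).
Since disjoint cycles commute, ord(s) = lcm(8, 2) = 8.

8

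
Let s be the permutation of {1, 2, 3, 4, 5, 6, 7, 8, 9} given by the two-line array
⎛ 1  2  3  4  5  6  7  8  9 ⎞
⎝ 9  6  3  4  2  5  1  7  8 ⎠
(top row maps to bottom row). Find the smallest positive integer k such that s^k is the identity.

12

Writing s as disjoint cycles, the cycle lengths are 4, 3, 1, 1.
The order is lcm(4, 3) = 12.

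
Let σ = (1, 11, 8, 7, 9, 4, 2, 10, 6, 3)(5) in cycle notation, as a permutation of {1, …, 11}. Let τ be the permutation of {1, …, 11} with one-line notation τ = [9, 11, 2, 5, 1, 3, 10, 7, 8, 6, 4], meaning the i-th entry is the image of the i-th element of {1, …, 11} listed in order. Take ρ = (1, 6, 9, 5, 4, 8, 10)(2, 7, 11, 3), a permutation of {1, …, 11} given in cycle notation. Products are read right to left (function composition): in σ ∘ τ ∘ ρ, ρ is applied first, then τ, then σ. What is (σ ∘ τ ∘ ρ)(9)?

11

Chase 9: ρ(9) = 5; τ(5) = 1; σ(1) = 11. Hence (σ ∘ τ ∘ ρ)(9) = 11.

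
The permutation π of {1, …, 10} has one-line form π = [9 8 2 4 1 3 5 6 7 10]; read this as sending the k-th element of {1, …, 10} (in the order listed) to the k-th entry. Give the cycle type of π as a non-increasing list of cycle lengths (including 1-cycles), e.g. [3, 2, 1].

The disjoint cycles are (1 9 7 5)(2 8 6 3)(4)(10), with lengths 4, 4, 1, 1 in non-increasing order.

[4, 4, 1, 1]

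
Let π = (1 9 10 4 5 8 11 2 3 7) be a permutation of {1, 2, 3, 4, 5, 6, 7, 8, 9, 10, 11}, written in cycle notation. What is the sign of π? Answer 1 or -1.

-1

The cycle lengths are 10, 1.
A cycle of length ℓ contributes ℓ−1 transpositions, so π is a product of 9 transpositions — odd.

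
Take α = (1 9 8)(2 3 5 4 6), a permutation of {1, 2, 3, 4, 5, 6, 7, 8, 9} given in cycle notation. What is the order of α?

15

The disjoint cycles have lengths 5, 3, 1.
The order is lcm(5, 3) = 15.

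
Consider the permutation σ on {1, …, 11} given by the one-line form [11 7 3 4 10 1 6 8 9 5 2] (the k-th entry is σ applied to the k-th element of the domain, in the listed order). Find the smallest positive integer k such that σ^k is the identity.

10

Writing σ as disjoint cycles, the cycle lengths are 5, 2, 1, 1, 1, 1.
The order of σ is the least common multiple of its cycle lengths: lcm(5, 2) = 10.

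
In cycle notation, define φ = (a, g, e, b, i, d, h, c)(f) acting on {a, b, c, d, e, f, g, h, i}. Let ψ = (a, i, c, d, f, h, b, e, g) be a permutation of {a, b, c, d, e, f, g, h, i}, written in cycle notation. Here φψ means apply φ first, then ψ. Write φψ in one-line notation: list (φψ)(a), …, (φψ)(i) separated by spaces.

Chase each element through φ then ψ: a → g → a; b → i → c; c → a → i; d → h → b; e → b → e; f → f → h; g → e → g; h → c → d; i → d → f.
Collecting the images, φψ = [a c i b e h g d f].

a c i b e h g d f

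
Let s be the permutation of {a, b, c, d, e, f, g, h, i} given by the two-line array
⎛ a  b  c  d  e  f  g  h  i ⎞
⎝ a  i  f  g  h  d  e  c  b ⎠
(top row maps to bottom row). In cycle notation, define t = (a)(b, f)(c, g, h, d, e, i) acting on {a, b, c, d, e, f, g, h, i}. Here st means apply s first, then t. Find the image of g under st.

s(g) = e, then t(e) = i; composing gives (st)(g) = i.

i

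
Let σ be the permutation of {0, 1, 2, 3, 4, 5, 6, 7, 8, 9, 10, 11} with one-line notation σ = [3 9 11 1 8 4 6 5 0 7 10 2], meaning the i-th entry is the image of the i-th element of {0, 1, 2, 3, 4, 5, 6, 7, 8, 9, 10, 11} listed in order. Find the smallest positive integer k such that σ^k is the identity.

8

Decomposing into disjoint cycles gives cycle lengths 8, 2, 1, 1.
Since disjoint cycles commute, ord(σ) = lcm(8, 2) = 8.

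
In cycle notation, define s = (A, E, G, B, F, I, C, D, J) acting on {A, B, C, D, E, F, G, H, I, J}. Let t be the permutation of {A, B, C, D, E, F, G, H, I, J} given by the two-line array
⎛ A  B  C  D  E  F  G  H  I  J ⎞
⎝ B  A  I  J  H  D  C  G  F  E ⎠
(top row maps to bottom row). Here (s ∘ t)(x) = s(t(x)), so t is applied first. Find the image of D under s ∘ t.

t(D) = J, then s(J) = A; composing gives (s ∘ t)(D) = A.

A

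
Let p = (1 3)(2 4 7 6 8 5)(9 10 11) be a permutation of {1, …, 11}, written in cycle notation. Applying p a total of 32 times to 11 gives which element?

10

11 lies in the 3-cycle (9 10 11).
Since the cycle has length 3, p^32 acts on it the same as p^2 (32 mod 3 = 2).
Stepping 2 places around the cycle: 11 → 9 → 10.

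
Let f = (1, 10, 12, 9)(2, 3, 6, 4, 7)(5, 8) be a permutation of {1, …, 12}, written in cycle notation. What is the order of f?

The disjoint cycles have lengths 5, 4, 2, 1.
Since disjoint cycles commute, ord(f) = lcm(5, 4, 2) = 20.

20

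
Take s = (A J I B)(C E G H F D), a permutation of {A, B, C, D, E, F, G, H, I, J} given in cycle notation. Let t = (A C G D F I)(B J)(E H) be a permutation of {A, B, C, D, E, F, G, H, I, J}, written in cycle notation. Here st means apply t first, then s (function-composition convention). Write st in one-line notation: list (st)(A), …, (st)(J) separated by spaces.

E I H D F B C G J A

Chase each element through t then s: A → C → E; B → J → I; C → G → H; D → F → D; E → H → F; F → I → B; G → D → C; H → E → G; I → A → J; J → B → A.
Collecting the images, st = [E I H D F B C G J A].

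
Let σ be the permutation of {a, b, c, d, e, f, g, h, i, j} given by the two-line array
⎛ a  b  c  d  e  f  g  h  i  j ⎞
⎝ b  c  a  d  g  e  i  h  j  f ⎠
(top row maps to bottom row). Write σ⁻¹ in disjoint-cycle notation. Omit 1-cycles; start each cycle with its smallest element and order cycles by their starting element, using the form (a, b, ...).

(a, c, b)(e, f, j, i, g)

First write σ in disjoint cycles: (a, b, c)(e, g, i, j, f).
Reversing each cycle (and rotating so the smallest element leads) gives σ⁻¹ = (a, c, b)(e, f, j, i, g).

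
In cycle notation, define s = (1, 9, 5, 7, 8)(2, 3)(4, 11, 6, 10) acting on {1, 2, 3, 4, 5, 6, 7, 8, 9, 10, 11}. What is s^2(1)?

5

1 lies in the 5-cycle (1, 9, 5, 7, 8).
Stepping 2 places around the cycle: 1 → 9 → 5.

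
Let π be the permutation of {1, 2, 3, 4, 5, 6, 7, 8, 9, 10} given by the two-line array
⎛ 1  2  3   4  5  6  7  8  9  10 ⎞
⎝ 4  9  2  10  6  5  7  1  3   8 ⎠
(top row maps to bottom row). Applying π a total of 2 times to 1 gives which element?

10

Tracing 1 → 4 → … returns to 1 after 4 steps, so 1 lies in a 4-cycle (1, 4, 10, 8).
Stepping 2 places around the cycle: 1 → 4 → 10.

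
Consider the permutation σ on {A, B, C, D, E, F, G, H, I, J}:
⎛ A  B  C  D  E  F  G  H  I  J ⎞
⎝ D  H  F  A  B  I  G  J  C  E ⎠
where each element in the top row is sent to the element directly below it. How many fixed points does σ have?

1

The fixed points (elements with σ(x) = x) are {G}, so there is 1.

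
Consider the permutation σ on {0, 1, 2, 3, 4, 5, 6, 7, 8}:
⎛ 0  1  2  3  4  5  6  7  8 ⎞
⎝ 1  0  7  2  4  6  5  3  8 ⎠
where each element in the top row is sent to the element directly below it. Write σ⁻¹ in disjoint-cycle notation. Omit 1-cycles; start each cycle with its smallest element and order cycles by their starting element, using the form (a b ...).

(0 1)(2 3 7)(5 6)

First write σ in disjoint cycles: (0 1)(2 7 3)(5 6).
Reversing each cycle (and rotating so the smallest element leads) gives σ⁻¹ = (0 1)(2 3 7)(5 6).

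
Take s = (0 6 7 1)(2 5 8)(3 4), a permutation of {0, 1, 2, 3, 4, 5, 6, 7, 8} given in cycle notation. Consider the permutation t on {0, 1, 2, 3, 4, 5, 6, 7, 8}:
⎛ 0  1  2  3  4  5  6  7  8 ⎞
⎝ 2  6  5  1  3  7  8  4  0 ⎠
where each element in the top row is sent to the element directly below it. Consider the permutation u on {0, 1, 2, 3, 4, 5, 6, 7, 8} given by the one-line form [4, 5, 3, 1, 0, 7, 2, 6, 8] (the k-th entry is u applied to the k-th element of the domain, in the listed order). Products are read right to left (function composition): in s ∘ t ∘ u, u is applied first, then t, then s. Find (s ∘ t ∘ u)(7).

Chase 7: u(7) = 6; t(6) = 8; s(8) = 2. Hence (s ∘ t ∘ u)(7) = 2.

2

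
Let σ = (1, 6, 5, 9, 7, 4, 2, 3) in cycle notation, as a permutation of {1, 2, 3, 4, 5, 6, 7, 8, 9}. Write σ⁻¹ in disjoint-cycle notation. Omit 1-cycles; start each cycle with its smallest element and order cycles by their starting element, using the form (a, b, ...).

(1, 3, 2, 4, 7, 9, 5, 6)

Inverting a permutation written in cycle notation just reverses the order within every cycle.
After reversing and putting each cycle's least element first, σ⁻¹ = (1, 3, 2, 4, 7, 9, 5, 6).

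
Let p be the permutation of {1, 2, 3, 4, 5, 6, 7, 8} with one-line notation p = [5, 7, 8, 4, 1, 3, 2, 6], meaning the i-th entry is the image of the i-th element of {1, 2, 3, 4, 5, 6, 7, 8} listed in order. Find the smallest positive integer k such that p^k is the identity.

The disjoint-cycle form of p has cycle lengths 3, 2, 2, 1.
Since disjoint cycles commute, ord(p) = lcm(3, 2, 2) = 6.

6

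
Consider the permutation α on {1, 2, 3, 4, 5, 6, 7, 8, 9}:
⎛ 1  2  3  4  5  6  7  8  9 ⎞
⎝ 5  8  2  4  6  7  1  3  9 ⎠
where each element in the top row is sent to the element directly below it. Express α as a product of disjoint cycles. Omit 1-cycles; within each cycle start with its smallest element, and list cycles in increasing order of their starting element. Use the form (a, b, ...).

From 1: 1 → 5 → 6 → 7 → 1, closing the cycle (1, 5, 6, 7).
Continuing from each remaining unvisited element yields (1, 5, 6, 7)(2, 8, 3).

(1, 5, 6, 7)(2, 8, 3)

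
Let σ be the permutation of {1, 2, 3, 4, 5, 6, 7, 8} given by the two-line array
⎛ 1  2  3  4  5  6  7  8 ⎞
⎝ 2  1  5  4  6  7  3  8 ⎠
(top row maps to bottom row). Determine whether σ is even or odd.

even

In disjoint-cycle form the cycle lengths are 4, 2, 1, 1.
A cycle is odd iff its length is even; σ has 2 even-length cycles, so sgn(σ) = (−1)^2 and σ is even.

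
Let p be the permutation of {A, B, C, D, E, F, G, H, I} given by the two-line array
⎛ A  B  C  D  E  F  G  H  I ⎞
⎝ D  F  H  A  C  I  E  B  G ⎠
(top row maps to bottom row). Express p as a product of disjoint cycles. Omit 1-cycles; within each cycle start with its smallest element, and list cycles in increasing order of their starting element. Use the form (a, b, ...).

From A: A → D → A, closing the cycle (A, D).
Repeating from the next unused element and collecting all non-trivial cycles gives (A, D)(B, F, I, G, E, C, H).

(A, D)(B, F, I, G, E, C, H)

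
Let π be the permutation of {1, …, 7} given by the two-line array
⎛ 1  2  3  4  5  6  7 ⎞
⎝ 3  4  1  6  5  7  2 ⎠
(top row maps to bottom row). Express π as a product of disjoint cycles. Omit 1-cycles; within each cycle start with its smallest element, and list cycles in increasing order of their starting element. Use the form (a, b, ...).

(1, 3)(2, 4, 6, 7)

Iterating π from 1 gives 1 → 3 → 1; that is the 2-cycle (1, 3).
Continuing from each remaining unvisited element yields (1, 3)(2, 4, 6, 7).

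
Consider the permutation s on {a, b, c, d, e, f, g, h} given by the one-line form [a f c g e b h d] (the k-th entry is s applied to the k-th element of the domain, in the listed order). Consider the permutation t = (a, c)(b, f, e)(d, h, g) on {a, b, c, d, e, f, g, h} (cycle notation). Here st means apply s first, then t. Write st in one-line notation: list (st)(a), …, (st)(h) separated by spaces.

Chase each element through s then t: a → a → c; b → f → e; c → c → a; d → g → d; e → e → b; f → b → f; g → h → g; h → d → h.
Collecting the images, st = [c e a d b f g h].

c e a d b f g h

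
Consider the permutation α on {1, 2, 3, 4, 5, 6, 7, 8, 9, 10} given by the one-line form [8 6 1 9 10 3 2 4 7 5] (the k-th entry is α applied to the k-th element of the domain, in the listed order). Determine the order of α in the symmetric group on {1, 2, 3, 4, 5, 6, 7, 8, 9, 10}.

Decomposing into disjoint cycles gives cycle lengths 8, 2.
The order is lcm(8, 2) = 8.

8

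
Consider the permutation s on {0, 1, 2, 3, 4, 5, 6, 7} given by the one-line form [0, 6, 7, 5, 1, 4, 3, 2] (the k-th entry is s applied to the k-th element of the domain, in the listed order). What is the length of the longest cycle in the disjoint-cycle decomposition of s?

Decomposing into disjoint cycles gives (1 6 3 5 4)(2 7); the longest has length 5.

5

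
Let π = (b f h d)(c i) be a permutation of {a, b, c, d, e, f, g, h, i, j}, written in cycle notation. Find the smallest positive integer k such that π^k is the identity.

The disjoint cycles have lengths 4, 2, 1, 1, 1, 1.
The order of π is the least common multiple of its cycle lengths: lcm(4, 2) = 4.

4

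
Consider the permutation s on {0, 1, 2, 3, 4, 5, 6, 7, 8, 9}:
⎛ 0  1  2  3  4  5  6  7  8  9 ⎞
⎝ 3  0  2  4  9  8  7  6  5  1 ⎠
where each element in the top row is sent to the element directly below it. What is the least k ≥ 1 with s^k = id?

The disjoint-cycle form of s has cycle lengths 5, 2, 2, 1.
The order is lcm(5, 2, 2) = 10.

10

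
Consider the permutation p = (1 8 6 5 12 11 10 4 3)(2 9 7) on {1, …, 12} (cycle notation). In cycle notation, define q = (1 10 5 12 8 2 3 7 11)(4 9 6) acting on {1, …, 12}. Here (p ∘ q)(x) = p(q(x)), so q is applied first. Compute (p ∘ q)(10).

q(10) = 5, then p(5) = 12; composing gives (p ∘ q)(10) = 12.

12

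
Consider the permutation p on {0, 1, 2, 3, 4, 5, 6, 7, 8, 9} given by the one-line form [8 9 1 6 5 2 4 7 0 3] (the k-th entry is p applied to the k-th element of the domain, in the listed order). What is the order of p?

The disjoint-cycle form of p has cycle lengths 7, 2, 1.
Since disjoint cycles commute, ord(p) = lcm(7, 2) = 14.

14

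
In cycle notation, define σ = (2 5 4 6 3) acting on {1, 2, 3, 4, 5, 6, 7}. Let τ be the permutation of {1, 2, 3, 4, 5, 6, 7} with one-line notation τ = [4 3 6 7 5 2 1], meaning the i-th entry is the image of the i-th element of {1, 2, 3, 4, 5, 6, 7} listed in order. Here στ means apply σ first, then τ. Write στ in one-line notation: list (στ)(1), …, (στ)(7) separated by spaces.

(στ)(x) = τ(σ(x)). Computing each image: τ(σ(1)) = τ(1) = 4, τ(σ(2)) = τ(5) = 5, τ(σ(3)) = τ(2) = 3, τ(σ(4)) = τ(6) = 2, τ(σ(5)) = τ(4) = 7, τ(σ(6)) = τ(3) = 6, τ(σ(7)) = τ(7) = 1.
Hence στ = [4 5 3 2 7 6 1].

4 5 3 2 7 6 1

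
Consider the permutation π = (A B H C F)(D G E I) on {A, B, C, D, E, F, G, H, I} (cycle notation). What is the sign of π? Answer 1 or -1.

The cycle lengths are 5, 4.
A cycle is odd iff its length is even; π has 1 even-length cycle, so sgn(π) = (−1)^1 and π is odd.

-1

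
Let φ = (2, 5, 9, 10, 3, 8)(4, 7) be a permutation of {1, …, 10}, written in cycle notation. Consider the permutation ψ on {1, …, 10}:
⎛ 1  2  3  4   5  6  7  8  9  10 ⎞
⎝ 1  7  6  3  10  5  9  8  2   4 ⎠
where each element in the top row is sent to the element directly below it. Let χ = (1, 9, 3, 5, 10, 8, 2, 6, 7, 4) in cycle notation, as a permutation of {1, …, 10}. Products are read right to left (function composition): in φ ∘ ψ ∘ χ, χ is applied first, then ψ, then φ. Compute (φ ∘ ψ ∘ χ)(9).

Chase 9: χ(9) = 3; ψ(3) = 6; φ(6) = 6. Hence (φ ∘ ψ ∘ χ)(9) = 6.

6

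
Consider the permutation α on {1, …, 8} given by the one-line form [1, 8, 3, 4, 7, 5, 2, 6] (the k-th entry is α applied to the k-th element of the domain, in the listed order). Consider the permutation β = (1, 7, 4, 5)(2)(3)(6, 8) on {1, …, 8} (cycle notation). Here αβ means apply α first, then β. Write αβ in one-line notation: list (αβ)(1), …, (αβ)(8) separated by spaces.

(αβ)(x) = β(α(x)). Computing each image: β(α(1)) = β(1) = 7, β(α(2)) = β(8) = 6, β(α(3)) = β(3) = 3, β(α(4)) = β(4) = 5, β(α(5)) = β(7) = 4, β(α(6)) = β(5) = 1, β(α(7)) = β(2) = 2, β(α(8)) = β(6) = 8.
Hence αβ = [7 6 3 5 4 1 2 8].

7 6 3 5 4 1 2 8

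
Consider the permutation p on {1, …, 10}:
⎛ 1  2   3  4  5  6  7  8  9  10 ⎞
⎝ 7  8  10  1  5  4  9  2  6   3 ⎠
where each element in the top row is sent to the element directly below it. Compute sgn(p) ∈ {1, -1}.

1

In disjoint-cycle form the cycle lengths are 5, 2, 2, 1.
A cycle is odd iff its length is even; p has 2 even-length cycles, so sgn(p) = (−1)^2 and p is even.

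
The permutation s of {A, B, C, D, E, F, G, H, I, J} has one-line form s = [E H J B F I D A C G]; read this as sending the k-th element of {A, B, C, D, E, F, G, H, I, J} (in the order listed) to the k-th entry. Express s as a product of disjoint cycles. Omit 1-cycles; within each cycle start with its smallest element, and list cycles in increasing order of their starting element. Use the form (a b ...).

(A E F I C J G D B H)

From A: A → E → F → I → C → J → G → D → B → H → A, closing the cycle (A E F I C J G D B H).
Repeating from the next unused element and collecting all non-trivial cycles gives (A E F I C J G D B H).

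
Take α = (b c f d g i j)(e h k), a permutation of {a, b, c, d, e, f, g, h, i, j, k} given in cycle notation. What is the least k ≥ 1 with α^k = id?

21

The disjoint cycles have lengths 7, 3, 1.
The order is lcm(7, 3) = 21.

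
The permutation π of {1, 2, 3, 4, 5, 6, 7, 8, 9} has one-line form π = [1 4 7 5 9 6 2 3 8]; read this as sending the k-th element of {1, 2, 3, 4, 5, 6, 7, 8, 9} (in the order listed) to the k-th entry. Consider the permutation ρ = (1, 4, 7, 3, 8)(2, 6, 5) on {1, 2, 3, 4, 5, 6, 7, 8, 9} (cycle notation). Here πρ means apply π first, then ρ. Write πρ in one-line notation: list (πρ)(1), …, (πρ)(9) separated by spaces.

4 7 3 2 9 5 6 8 1

(πρ)(x) = ρ(π(x)). Computing each image: ρ(π(1)) = ρ(1) = 4, ρ(π(2)) = ρ(4) = 7, ρ(π(3)) = ρ(7) = 3, ρ(π(4)) = ρ(5) = 2, ρ(π(5)) = ρ(9) = 9, ρ(π(6)) = ρ(6) = 5, ρ(π(7)) = ρ(2) = 6, ρ(π(8)) = ρ(3) = 8, ρ(π(9)) = ρ(8) = 1.
Hence πρ = [4 7 3 2 9 5 6 8 1].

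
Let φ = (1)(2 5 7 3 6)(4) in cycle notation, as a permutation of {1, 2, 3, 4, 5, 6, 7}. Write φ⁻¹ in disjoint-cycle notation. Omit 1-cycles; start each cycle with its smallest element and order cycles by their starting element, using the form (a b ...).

(2 6 3 7 5)

Inverting a permutation written in cycle notation just reverses the order within every cycle.
After reversing and putting each cycle's least element first, φ⁻¹ = (2 6 3 7 5).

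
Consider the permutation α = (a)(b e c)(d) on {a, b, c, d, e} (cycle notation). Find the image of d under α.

The 1-cycle (d) fixes d, so α(d) = d.

d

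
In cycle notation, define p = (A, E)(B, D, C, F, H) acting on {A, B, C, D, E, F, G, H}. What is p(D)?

Within (B, D, C, F, H), D ↦ C.

C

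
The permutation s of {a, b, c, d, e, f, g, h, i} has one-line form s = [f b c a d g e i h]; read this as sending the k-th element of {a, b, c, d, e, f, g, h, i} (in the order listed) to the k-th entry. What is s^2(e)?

Tracing e → d → … returns to e after 5 steps, so e lies in a 5-cycle (a f g e d).
Advancing 2 steps from e: e → d → a.

a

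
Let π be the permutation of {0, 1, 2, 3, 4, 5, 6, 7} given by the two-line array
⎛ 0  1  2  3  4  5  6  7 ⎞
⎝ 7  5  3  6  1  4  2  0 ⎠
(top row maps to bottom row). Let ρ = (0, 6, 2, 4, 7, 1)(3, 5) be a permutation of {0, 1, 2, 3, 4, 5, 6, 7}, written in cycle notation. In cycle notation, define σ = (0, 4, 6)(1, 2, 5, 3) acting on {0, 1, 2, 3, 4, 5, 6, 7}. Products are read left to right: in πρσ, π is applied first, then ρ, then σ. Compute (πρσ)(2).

(πρσ)(2) = σ(ρ(π(2))). π(2) = 3, then ρ(3) = 5, then σ(5) = 3, so the result is 3.

3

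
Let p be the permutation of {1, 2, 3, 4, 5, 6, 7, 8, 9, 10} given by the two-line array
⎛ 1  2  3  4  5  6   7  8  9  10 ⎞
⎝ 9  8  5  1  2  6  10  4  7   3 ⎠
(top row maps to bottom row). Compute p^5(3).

Tracing 3 → 5 → … returns to 3 after 9 steps, so 3 lies in a 9-cycle (1, 9, 7, 10, 3, 5, 2, 8, 4).
Stepping 5 places around the cycle: 3 → 5 → 2 → 8 → 4 → 1.

1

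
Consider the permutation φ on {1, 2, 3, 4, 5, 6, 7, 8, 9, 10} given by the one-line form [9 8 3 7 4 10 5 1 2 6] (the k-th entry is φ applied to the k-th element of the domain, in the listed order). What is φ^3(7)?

Tracing 7 → 5 → … returns to 7 after 3 steps, so 7 lies in a 3-cycle (4 7 5).
Since the cycle has length 3, φ^3 acts on it the same as φ^0 (3 mod 3 = 0).
So φ^3(7) = 7.

7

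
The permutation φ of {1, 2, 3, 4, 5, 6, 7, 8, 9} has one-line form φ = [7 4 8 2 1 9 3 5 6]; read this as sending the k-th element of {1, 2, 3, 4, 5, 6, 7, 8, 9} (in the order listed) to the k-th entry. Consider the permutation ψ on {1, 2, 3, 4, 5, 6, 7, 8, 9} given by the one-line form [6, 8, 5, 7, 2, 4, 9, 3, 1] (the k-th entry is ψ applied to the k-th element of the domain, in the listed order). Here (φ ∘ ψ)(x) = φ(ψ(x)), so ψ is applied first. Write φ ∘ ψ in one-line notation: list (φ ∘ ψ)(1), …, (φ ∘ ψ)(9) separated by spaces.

(φ ∘ ψ)(x) = φ(ψ(x)). Computing each image: φ(ψ(1)) = φ(6) = 9, φ(ψ(2)) = φ(8) = 5, φ(ψ(3)) = φ(5) = 1, φ(ψ(4)) = φ(7) = 3, φ(ψ(5)) = φ(2) = 4, φ(ψ(6)) = φ(4) = 2, φ(ψ(7)) = φ(9) = 6, φ(ψ(8)) = φ(3) = 8, φ(ψ(9)) = φ(1) = 7.
Hence φ ∘ ψ = [9 5 1 3 4 2 6 8 7].

9 5 1 3 4 2 6 8 7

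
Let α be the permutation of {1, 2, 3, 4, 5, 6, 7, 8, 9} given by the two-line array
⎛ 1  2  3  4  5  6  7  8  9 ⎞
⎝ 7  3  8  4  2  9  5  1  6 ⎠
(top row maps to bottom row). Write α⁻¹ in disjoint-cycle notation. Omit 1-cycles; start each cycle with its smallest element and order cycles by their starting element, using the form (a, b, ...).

First write α in disjoint cycles: (1, 7, 5, 2, 3, 8)(6, 9).
The inverse reverses every cycle; in canonical form, α⁻¹ = (1, 8, 3, 2, 5, 7)(6, 9).

(1, 8, 3, 2, 5, 7)(6, 9)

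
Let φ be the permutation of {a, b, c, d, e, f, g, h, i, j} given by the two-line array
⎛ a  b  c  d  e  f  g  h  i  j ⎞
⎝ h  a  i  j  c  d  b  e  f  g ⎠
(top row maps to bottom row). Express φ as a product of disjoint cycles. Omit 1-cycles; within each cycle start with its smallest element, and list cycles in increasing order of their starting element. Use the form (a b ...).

(a h e c i f d j g b)

Start at a and follow images: a → h → e → c → i → f → d → j → g → b → a, giving the cycle (a h e c i f d j g b).
Repeating from the next unused element and collecting all non-trivial cycles gives (a h e c i f d j g b).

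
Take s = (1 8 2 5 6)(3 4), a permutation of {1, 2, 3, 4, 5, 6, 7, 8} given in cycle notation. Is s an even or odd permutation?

The cycle lengths are 5, 2, 1.
A cycle is odd iff its length is even; s has 1 even-length cycle, so sgn(s) = (−1)^1 and s is odd.

odd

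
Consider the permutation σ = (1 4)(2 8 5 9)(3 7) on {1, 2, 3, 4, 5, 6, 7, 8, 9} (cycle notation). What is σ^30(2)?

2 lies in the 4-cycle (2 8 5 9).
On a 4-cycle, σ^4 is the identity, so σ^30 = σ^2 there (30 ≡ 2 mod 4).
Stepping 2 places around the cycle: 2 → 8 → 5.

5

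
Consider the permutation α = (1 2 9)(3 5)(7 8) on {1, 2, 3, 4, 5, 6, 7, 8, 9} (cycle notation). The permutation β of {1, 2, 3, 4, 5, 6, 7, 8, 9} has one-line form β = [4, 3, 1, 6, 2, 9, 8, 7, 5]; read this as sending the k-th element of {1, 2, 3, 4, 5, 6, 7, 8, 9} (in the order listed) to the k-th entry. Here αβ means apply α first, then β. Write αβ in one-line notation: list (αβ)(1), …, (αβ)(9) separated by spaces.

Chase each element through α then β: 1 → 2 → 3; 2 → 9 → 5; 3 → 5 → 2; 4 → 4 → 6; 5 → 3 → 1; 6 → 6 → 9; 7 → 8 → 7; 8 → 7 → 8; 9 → 1 → 4.
Collecting the images, αβ = [3 5 2 6 1 9 7 8 4].

3 5 2 6 1 9 7 8 4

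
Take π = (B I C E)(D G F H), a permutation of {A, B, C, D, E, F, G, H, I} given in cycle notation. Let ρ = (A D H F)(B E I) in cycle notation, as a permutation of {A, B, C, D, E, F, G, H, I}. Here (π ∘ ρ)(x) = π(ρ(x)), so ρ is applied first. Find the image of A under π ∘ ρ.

G

ρ(A) = D, then π(D) = G; composing gives (π ∘ ρ)(A) = G.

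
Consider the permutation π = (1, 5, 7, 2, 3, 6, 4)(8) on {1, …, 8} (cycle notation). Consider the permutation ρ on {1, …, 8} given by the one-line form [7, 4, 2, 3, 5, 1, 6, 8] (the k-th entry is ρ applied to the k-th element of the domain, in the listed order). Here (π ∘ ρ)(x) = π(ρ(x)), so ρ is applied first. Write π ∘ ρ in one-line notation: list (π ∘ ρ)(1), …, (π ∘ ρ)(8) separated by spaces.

2 1 3 6 7 5 4 8

For each element, apply ρ then π: 1 → 7 → 2; 2 → 4 → 1; 3 → 2 → 3; 4 → 3 → 6; 5 → 5 → 7; 6 → 1 → 5; 7 → 6 → 4; 8 → 8 → 8.
Collecting the images, π ∘ ρ = [2 1 3 6 7 5 4 8].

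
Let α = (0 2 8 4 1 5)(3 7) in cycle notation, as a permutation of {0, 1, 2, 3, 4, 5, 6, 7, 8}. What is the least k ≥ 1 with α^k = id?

The cycle type of α is (6, 2, 1).
Since disjoint cycles commute, ord(α) = lcm(6, 2) = 6.

6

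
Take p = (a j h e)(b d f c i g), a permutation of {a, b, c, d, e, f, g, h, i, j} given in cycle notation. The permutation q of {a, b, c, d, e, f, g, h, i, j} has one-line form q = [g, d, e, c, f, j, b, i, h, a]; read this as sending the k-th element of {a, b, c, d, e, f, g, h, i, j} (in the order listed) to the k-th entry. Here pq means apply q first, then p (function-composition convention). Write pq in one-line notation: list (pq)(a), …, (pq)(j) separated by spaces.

b f a i c h d g e j

Chase each element through q then p: a → g → b; b → d → f; c → e → a; d → c → i; e → f → c; f → j → h; g → b → d; h → i → g; i → h → e; j → a → j.
So pq in one-line form is b f a i c h d g e j.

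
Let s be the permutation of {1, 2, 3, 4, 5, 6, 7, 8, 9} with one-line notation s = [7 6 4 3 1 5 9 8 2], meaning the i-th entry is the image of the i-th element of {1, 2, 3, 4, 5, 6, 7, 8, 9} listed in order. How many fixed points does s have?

The fixed points (elements with s(x) = x) are {8}, so there is 1.

1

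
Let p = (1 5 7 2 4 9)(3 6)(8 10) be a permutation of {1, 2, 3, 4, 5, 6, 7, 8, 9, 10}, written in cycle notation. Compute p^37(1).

5

1 lies in the 6-cycle (1 5 7 2 4 9).
Powers repeat with period 6 on this cycle, and 37 mod 6 = 1, so p^37(1) = p^1(1).
Stepping 1 place around the cycle: 1 → 5.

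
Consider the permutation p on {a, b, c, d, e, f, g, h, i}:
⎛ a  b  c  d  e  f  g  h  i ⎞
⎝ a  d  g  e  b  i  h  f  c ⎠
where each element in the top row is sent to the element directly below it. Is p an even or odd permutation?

even

In disjoint-cycle form the cycle lengths are 5, 3, 1.
A cycle of length ℓ contributes ℓ−1 transpositions, so p is a product of 4 + 2 = 6 transpositions — even.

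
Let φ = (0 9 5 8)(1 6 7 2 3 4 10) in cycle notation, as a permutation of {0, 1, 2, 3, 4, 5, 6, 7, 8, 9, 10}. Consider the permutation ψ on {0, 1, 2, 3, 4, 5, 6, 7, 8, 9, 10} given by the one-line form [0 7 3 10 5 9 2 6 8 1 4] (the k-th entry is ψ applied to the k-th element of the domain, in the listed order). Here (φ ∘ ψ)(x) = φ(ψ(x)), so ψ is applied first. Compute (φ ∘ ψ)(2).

(φ ∘ ψ)(2) = φ(ψ(2)). ψ(2) = 3, then φ(3) = 4. So (φ ∘ ψ)(2) = 4.

4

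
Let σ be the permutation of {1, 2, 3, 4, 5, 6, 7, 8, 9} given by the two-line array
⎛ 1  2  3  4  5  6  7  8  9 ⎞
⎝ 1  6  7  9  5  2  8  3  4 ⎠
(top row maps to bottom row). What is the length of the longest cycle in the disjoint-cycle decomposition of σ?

3

Decomposing into disjoint cycles gives (2 6)(3 7 8)(4 9); the longest has length 3.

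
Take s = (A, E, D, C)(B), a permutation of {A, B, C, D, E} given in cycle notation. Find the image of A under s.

E

Within (A, E, D, C), A ↦ E.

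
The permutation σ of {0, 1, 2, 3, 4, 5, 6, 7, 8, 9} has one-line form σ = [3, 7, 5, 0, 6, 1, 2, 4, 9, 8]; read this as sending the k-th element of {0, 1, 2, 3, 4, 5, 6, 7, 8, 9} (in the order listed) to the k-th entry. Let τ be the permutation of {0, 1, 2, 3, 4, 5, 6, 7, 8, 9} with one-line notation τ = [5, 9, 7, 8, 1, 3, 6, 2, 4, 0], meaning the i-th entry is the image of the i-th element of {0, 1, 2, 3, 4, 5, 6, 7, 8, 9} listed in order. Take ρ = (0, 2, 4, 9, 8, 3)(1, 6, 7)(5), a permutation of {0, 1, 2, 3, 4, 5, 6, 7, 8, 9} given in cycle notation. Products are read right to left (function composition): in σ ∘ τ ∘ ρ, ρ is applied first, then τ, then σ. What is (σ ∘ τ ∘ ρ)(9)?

6

(σ ∘ τ ∘ ρ)(9) = σ(τ(ρ(9))). ρ(9) = 8, then τ(8) = 4, then σ(4) = 6, so the result is 6.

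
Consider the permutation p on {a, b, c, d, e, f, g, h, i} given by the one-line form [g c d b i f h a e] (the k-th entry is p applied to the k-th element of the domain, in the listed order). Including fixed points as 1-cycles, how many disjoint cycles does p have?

The cycle decomposition is (a, g, h)(b, c, d)(e, i)(f), which has 4 cycles (counting 1-cycles).

4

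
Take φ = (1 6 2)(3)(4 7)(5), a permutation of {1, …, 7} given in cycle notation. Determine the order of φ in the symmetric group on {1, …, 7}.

6

The disjoint cycles have lengths 3, 2, 1, 1.
Since disjoint cycles commute, ord(φ) = lcm(3, 2) = 6.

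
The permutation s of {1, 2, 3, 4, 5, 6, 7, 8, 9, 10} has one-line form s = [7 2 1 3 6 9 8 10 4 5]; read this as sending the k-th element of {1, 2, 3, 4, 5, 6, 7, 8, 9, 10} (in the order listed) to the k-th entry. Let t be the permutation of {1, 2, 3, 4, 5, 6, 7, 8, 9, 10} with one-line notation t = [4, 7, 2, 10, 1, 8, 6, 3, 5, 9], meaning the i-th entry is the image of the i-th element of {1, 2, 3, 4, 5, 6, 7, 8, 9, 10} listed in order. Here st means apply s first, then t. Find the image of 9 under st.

(st)(9) = t(s(9)). s(9) = 4, then t(4) = 10. So (st)(9) = 10.

10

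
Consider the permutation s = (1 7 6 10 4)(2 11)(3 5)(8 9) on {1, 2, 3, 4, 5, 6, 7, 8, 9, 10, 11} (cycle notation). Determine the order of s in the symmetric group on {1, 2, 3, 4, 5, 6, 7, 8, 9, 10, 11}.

The disjoint cycles have lengths 5, 2, 2, 2.
The order of s is the least common multiple of its cycle lengths: lcm(5, 2, 2, 2) = 10.

10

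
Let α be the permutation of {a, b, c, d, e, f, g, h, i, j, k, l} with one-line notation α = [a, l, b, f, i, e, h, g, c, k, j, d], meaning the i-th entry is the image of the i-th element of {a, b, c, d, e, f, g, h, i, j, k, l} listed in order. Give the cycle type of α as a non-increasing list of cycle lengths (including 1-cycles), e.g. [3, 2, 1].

The disjoint cycles are (a)(b, l, d, f, e, i, c)(g, h)(j, k), with lengths 7, 2, 2, 1 in non-increasing order.

[7, 2, 2, 1]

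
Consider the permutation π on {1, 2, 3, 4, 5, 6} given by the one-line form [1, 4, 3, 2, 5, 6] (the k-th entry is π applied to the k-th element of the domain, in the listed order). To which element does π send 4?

2

4 is element number 4 of the domain, and entry number 4 of the one-line form is 2, so π(4) = 2.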